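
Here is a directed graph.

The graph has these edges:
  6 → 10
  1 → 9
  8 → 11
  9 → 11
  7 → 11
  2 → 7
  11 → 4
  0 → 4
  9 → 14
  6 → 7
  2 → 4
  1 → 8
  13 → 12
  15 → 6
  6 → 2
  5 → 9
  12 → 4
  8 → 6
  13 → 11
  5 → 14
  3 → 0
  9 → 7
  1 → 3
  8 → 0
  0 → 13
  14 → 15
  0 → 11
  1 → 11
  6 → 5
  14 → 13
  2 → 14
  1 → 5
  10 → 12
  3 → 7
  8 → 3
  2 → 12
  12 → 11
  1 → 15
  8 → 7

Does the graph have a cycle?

DFS with white/gray/black marking, starting from 12:
12 gray
  4 gray
  4 black
  11 gray
    11→4: 4 black — skip
  11 black
12 black
10 gray
  10→12: 12 black — skip
10 black
15 gray
  6 gray
    6→10: 10 black — skip
    7 gray
      7→11: 11 black — skip
    7 black
    2 gray
      2→4: 4 black — skip
      2→7: 7 black — skip
      14 gray
        13 gray
          13→12: 12 black — skip
          13→11: 11 black — skip
        13 black
        14→15: 15 is gray → back edge
Back edge found, so a cycle exists: 15 → 6 → 2 → 14 → 15.

Yes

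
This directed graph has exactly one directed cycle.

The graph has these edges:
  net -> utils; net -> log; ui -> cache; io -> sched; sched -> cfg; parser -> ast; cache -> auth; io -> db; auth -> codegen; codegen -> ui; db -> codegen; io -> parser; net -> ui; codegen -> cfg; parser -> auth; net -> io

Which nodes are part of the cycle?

ui, auth, cache, codegen

DFS with gray/black marking from ui:
ui gray
  cache gray
    auth gray
      codegen gray
        cfg gray
        cfg black
        codegen→ui: ui is gray → back edge
Back edge closes the cycle ui → cache → auth → codegen → ui; its vertices are {ui, auth, cache, codegen}.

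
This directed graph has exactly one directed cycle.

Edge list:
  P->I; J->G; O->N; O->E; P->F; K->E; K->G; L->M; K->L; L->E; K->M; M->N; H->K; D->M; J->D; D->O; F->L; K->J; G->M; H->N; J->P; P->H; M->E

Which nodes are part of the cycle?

H, J, K, P

DFS with gray/black marking from J:
J gray
  D gray
    M gray
      N gray
      N black
      E gray
      E black
    M black
    O gray
      O→N: N black — skip
      O→E: E black — skip
    O black
  D black
  G gray
    G→M: M black — skip
  G black
  P gray
    I gray
    I black
    H gray
      H→N: N black — skip
      K gray
        K→E: E black — skip
        K→M: M black — skip
        K→J: J is gray → back edge
Back edge closes the cycle J → P → H → K → J; its vertices are {H, J, K, P}.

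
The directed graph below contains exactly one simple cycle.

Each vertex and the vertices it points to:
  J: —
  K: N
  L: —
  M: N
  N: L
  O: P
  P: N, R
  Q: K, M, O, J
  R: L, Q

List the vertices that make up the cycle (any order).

O, P, Q, R

DFS with gray/black marking from Q:
Q gray
  K gray
    N gray
      L gray
      L black
    N black
  K black
  M gray
    M→N: N black — skip
  M black
  O gray
    P gray
      P→N: N black — skip
      R gray
        R→L: L black — skip
        R→Q: Q is gray → back edge
Back edge closes the cycle Q → O → P → R → Q; its vertices are {O, P, Q, R}.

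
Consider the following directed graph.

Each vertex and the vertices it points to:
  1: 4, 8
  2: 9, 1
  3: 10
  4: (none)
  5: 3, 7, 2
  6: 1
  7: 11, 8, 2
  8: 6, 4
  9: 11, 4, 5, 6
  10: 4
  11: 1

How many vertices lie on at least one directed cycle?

A vertex is on a directed cycle iff it belongs to a strongly connected component of size ≥ 2 (or has a self-loop).
The vertices on cycles are {1, 2, 5, 6, 7, 8, 9} — 7 in total.

7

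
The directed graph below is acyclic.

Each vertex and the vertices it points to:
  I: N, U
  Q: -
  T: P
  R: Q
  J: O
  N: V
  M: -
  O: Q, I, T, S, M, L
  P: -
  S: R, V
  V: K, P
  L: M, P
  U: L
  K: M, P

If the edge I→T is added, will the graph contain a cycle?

No

Adding I→T creates a cycle iff T can already reach I.
Explore from T: no path reaches I. The graph stays acyclic.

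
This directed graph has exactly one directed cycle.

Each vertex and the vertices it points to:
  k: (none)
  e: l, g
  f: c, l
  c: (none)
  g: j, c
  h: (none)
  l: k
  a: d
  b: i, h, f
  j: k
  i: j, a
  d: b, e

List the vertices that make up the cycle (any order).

DFS with gray/black marking from d:
d gray
  b gray
    i gray
      j gray
        k gray
        k black
      j black
      a gray
        a→d: d is gray → back edge
Back edge closes the cycle d → b → i → a → d; its vertices are {a, b, d, i}.

a, b, d, i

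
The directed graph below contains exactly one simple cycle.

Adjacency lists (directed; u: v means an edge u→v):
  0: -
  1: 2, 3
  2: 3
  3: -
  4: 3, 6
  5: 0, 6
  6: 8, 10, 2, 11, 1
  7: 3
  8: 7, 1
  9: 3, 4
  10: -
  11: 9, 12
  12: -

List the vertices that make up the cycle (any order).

DFS with gray/black marking from 6:
6 gray
  8 gray
    7 gray
      3 gray
      3 black
    7 black
    1 gray
      2 gray
        2→3: 3 black — skip
      2 black
      1→3: 3 black — skip
    1 black
  8 black
  10 gray
  10 black
  6→2: 2 black — skip
  11 gray
    9 gray
      9→3: 3 black — skip
      4 gray
        4→3: 3 black — skip
        4→6: 6 is gray → back edge
Back edge closes the cycle 6 → 11 → 9 → 4 → 6; its vertices are {4, 6, 9, 11}.

4, 6, 9, 11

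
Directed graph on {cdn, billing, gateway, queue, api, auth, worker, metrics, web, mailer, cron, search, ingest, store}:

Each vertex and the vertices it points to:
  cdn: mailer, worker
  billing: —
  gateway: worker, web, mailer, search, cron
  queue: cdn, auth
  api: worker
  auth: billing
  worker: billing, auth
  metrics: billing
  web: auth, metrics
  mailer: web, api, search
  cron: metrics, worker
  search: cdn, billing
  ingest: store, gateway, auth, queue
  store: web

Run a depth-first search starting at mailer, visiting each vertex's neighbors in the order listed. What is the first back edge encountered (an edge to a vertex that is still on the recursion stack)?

cdn→mailer

DFS from mailer (visiting each vertex's neighbors in the order listed); mark gray on enter, black on exit:
mailer gray
  web gray
    auth gray
      billing gray
      billing black
    auth black
    metrics gray
      metrics→billing: billing black — skip
    metrics black
  web black
  api gray
    worker gray
      worker→billing: billing black — skip
      worker→auth: auth black — skip
    worker black
  api black
  search gray
    cdn gray
      cdn→mailer: mailer is gray → back edge
First back edge: cdn → mailer.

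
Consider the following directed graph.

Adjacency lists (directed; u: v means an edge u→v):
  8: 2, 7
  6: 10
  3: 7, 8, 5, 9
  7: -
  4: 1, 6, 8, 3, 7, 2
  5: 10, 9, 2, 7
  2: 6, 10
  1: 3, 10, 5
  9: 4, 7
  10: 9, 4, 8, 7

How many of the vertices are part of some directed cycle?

A vertex is on a directed cycle iff it belongs to a strongly connected component of size ≥ 2 (or has a self-loop).
The vertices on cycles are {1, 2, 3, 4, 5, 6, 8, 9, 10} — 9 in total.

9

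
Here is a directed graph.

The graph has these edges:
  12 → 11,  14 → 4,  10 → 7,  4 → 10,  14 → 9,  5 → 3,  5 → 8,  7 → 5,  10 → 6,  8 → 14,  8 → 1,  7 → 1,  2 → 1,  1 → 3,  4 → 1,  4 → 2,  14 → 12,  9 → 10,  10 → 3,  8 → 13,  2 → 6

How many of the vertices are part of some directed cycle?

7

A vertex is on a directed cycle iff it belongs to a strongly connected component of size ≥ 2 (or has a self-loop).
The vertices on cycles are {4, 5, 7, 8, 9, 10, 14} — 7 in total.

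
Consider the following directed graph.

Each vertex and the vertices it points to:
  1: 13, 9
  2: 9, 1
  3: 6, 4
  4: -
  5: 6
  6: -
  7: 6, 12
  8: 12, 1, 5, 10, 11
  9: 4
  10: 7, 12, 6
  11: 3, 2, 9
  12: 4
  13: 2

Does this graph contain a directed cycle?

DFS with white/gray/black marking, starting from 7:
7 gray
  6 gray
  6 black
  12 gray
    4 gray
    4 black
  12 black
7 black
1 gray
  13 gray
    2 gray
      9 gray
        9→4: 4 black — skip
      9 black
      2→1: 1 is gray → back edge
Back edge found, so a cycle exists: 1 → 13 → 2 → 1.

Yes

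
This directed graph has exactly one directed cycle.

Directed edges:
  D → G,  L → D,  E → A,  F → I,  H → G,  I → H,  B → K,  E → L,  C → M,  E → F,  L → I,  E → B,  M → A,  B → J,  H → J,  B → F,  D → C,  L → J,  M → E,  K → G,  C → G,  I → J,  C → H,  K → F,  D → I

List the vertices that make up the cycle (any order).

C, D, E, L, M

DFS with gray/black marking from M:
M gray
  A gray
  A black
  E gray
    L gray
      I gray
        H gray
          J gray
          J black
          G gray
          G black
        H black
        I→J: J black — skip
      I black
      L→J: J black — skip
      D gray
        D→G: G black — skip
        C gray
          C→H: H black — skip
          C→G: G black — skip
          C→M: M is gray → back edge
Back edge closes the cycle M → E → L → D → C → M; its vertices are {C, D, E, L, M}.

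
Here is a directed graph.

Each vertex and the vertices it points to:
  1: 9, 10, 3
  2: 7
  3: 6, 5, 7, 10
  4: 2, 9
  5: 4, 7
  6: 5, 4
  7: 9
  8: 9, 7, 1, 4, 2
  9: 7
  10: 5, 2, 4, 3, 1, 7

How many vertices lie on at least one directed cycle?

5

A vertex is on a directed cycle iff it belongs to a strongly connected component of size ≥ 2 (or has a self-loop).
The vertices on cycles are {1, 3, 7, 9, 10} — 5 in total.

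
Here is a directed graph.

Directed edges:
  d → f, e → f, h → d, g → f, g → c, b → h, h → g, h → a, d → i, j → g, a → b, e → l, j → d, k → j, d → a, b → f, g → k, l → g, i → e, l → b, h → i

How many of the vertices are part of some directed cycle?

A vertex is on a directed cycle iff it belongs to a strongly connected component of size ≥ 2 (or has a self-loop).
The vertices on cycles are {a, b, d, e, g, h, i, j, k, l} — 10 in total.

10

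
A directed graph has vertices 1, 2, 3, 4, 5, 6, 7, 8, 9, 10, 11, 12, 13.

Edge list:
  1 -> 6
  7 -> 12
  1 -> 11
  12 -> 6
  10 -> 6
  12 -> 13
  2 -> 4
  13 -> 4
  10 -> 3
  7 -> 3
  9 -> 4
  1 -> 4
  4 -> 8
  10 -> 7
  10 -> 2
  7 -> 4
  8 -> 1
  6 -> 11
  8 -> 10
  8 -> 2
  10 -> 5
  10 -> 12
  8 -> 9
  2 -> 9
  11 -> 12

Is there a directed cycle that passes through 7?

Yes

7 is on a cycle iff 7 can reach itself via ≥1 edge.
7 → 4 → 8 → 10 → 7 — yes.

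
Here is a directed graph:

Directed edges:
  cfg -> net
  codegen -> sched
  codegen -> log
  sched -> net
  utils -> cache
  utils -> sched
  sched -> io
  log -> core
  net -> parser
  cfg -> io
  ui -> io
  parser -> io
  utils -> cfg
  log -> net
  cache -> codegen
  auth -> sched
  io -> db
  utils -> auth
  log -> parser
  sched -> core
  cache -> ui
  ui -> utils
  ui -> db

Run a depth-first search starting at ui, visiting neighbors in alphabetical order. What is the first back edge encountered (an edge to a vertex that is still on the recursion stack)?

DFS from ui (visiting neighbors in alphabetical order); mark gray on enter, black on exit:
ui gray
  db gray
  db black
  io gray
    io→db: db black — skip
  io black
  utils gray
    auth gray
      sched gray
        core gray
        core black
        sched→io: io black — skip
        net gray
          parser gray
            parser→io: io black — skip
          parser black
        net black
      sched black
    auth black
    cache gray
      codegen gray
        log gray
          log→core: core black — skip
          log→net: net black — skip
          log→parser: parser black — skip
        log black
        codegen→sched: sched black — skip
      codegen black
      cache→ui: ui is gray → back edge
First back edge: cache → ui.

cache→ui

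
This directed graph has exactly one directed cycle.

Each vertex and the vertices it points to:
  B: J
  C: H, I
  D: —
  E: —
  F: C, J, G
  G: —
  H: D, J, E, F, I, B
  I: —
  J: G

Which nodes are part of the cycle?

DFS with gray/black marking from H:
H gray
  D gray
  D black
  J gray
    G gray
    G black
  J black
  E gray
  E black
  F gray
    C gray
      C→H: H is gray → back edge
Back edge closes the cycle H → F → C → H; its vertices are {C, F, H}.

C, F, H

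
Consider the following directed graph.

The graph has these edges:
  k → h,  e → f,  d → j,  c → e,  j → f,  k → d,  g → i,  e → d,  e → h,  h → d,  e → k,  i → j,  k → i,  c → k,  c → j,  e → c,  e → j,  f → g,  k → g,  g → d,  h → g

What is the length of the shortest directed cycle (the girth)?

2

For each vertex v, BFS finds the shortest path from v back to v.
The shortest such closed walk is c → e → c, length 2.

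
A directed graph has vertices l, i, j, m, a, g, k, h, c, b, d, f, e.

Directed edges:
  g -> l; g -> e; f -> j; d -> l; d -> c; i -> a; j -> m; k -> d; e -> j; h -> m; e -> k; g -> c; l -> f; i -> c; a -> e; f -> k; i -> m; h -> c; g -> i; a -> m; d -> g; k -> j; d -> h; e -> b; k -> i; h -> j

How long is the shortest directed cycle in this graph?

For each vertex v, BFS finds the shortest path from v back to v.
The shortest such closed walk is d → l → f → k → d, length 4.

4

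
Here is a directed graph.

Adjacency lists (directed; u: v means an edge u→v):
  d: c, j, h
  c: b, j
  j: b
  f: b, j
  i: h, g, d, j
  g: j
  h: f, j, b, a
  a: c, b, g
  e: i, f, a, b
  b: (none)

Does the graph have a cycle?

DFS with white/gray/black marking, starting from i:
i gray
  h gray
    f gray
      b gray
      b black
      j gray
        j→b: b black — skip
      j black
    f black
    h→j: j black — skip
    h→b: b black — skip
    a gray
      c gray
        c→b: b black — skip
        c→j: j black — skip
      c black
      a→b: b black — skip
      g gray
        g→j: j black — skip
      g black
    a black
  h black
  i→g: g black — skip
  d gray
    d→c: c black — skip
    d→j: j black — skip
    d→h: h black — skip
  d black
  i→j: j black — skip
i black
e gray
  e→i: i black — skip
  e→f: f black — skip
  e→a: a black — skip
  e→b: b black — skip
e black
Every edge goes to a white or black vertex — no back edge, so the graph is acyclic.

No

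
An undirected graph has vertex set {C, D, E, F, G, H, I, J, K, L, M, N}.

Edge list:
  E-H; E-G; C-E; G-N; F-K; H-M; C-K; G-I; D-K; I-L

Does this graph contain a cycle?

No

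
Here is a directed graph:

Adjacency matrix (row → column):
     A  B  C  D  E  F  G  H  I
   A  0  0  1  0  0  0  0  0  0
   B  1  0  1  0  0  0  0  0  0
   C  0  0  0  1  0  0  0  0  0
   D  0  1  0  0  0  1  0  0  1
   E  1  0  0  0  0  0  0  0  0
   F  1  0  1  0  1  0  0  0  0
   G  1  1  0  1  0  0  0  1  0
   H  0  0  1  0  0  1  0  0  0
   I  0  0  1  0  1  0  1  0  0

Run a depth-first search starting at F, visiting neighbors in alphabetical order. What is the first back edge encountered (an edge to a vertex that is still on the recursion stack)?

B->A

DFS from F (visiting neighbors in alphabetical order); mark gray on enter, black on exit:
F gray
  A gray
    C gray
      D gray
        B gray
          B→A: A is gray → back edge
First back edge: B → A.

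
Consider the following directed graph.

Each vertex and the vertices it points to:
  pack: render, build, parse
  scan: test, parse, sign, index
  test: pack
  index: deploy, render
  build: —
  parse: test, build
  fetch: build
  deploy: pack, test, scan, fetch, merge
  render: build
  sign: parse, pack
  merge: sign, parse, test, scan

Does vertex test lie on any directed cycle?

test is on a cycle iff test can reach itself via ≥1 edge.
test → pack → parse → test — yes.

Yes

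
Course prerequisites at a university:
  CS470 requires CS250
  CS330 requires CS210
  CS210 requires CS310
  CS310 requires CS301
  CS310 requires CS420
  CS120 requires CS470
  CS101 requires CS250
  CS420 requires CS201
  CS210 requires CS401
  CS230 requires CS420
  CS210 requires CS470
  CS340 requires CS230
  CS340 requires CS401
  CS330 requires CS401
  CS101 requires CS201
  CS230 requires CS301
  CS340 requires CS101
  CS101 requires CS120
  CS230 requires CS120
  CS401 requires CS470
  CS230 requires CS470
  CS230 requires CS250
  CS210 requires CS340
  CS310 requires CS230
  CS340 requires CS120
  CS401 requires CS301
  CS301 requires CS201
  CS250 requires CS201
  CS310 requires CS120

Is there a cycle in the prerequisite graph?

No

DFS with white/gray/black marking, starting from CS120:
CS120 gray
  CS470 gray
    CS250 gray
      CS201 gray
      CS201 black
    CS250 black
  CS470 black
CS120 black
CS330 gray
  CS210 gray
    CS310 gray
      CS420 gray
        CS420→CS201: CS201 black — skip
      CS420 black
      CS230 gray
        CS230→CS120: CS120 black — skip
        CS301 gray
          CS301→CS201: CS201 black — skip
        CS301 black
        CS230→CS420: CS420 black — skip
        CS230→CS250: CS250 black — skip
        CS230→CS470: CS470 black — skip
      CS230 black
      CS310→CS301: CS301 black — skip
      CS310→CS120: CS120 black — skip
    CS310 black
    CS340 gray
      CS340→CS120: CS120 black — skip
      CS101 gray
        CS101→CS250: CS250 black — skip
        CS101→CS201: CS201 black — skip
        CS101→CS120: CS120 black — skip
      CS101 black
      CS401 gray
        CS401→CS301: CS301 black — skip
        CS401→CS470: CS470 black — skip
      CS401 black
      CS340→CS230: CS230 black — skip
    CS340 black
    CS210→CS401: CS401 black — skip
    CS210→CS470: CS470 black — skip
  CS210 black
  CS330→CS401: CS401 black — skip
CS330 black
Every edge goes to a white or black vertex — no back edge, so the graph is acyclic.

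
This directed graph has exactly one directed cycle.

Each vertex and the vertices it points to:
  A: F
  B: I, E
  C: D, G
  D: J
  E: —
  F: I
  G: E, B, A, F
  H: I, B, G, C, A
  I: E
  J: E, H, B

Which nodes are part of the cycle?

C, D, H, J

DFS with gray/black marking from H:
H gray
  I gray
    E gray
    E black
  I black
  B gray
    B→I: I black — skip
    B→E: E black — skip
  B black
  G gray
    G→E: E black — skip
    G→B: B black — skip
    A gray
      F gray
        F→I: I black — skip
      F black
    A black
    G→F: F black — skip
  G black
  C gray
    D gray
      J gray
        J→E: E black — skip
        J→H: H is gray → back edge
Back edge closes the cycle H → C → D → J → H; its vertices are {C, D, H, J}.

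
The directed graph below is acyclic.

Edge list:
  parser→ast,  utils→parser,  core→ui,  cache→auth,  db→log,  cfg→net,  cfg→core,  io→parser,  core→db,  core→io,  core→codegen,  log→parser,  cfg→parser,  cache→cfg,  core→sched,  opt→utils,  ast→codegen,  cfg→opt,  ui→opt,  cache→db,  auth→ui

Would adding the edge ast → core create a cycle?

Adding ast→core creates a cycle iff core can already reach ast.
Path from core: core → io → parser → ast.
So core → … → ast → core is a cycle.

Yes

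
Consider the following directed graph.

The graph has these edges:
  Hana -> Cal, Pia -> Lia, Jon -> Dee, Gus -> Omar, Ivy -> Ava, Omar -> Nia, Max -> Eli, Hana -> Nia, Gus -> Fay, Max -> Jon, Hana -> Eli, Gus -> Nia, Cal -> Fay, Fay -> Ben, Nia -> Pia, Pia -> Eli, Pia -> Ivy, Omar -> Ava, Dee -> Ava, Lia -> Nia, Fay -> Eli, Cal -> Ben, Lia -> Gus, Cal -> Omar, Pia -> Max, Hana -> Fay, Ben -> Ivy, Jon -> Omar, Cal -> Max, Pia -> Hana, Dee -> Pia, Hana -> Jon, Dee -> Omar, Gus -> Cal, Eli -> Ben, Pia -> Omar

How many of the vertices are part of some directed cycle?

10

A vertex is on a directed cycle iff it belongs to a strongly connected component of size ≥ 2 (or has a self-loop).
The vertices on cycles are {Cal, Dee, Gus, Jon, Lia, Max, Nia, Pia, Hana, Omar} — 10 in total.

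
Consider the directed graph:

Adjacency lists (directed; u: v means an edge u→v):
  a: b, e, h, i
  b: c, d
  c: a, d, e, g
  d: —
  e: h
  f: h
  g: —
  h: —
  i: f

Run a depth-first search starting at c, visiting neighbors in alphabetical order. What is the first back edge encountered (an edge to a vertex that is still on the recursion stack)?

b->c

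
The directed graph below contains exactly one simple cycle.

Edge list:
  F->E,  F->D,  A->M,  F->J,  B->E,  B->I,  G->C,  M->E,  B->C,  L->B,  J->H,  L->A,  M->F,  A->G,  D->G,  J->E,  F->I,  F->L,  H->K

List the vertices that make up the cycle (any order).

DFS with gray/black marking from F:
F gray
  D gray
    G gray
      C gray
      C black
    G black
  D black
  I gray
  I black
  L gray
    B gray
      E gray
      E black
      B→C: C black — skip
      B→I: I black — skip
    B black
    A gray
      M gray
        M→E: E black — skip
        M→F: F is gray → back edge
Back edge closes the cycle F → L → A → M → F; its vertices are {A, F, L, M}.

A, F, L, M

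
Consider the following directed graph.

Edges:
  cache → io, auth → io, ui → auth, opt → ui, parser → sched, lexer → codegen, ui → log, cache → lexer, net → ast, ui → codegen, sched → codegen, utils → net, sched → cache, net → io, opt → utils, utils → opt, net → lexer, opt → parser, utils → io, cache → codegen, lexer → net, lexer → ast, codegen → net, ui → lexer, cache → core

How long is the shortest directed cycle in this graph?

2

For each vertex v, BFS finds the shortest path from v back to v.
The shortest such closed walk is utils → opt → utils, length 2.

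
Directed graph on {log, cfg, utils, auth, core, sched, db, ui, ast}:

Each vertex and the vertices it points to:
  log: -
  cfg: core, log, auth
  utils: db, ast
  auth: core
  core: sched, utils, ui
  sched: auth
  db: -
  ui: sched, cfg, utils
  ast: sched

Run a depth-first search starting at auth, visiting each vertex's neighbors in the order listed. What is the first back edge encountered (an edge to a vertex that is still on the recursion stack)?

DFS from auth (visiting each vertex's neighbors in the order listed); mark gray on enter, black on exit:
auth gray
  core gray
    sched gray
      sched→auth: auth is gray → back edge
First back edge: sched → auth.

sched->auth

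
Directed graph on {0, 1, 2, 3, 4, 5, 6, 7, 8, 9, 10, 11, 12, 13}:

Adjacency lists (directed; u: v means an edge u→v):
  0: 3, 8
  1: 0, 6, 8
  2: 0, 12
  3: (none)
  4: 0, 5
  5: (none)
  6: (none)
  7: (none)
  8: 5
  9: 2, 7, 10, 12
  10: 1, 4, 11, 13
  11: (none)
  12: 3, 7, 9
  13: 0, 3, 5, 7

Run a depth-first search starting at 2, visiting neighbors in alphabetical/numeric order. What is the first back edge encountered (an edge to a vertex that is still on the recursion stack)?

DFS from 2 (visiting neighbors in alphabetical/numeric order); mark gray on enter, black on exit:
2 gray
  0 gray
    3 gray
    3 black
    8 gray
      5 gray
      5 black
    8 black
  0 black
  12 gray
    12→3: 3 black — skip
    7 gray
    7 black
    9 gray
      9→2: 2 is gray → back edge
First back edge: 9 → 2.

9→2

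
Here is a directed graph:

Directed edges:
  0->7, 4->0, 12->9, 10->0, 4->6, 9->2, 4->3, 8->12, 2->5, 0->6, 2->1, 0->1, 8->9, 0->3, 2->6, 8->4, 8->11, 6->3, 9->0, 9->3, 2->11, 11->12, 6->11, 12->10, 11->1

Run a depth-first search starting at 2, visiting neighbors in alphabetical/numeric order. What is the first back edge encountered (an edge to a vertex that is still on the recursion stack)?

DFS from 2 (visiting neighbors in alphabetical/numeric order); mark gray on enter, black on exit:
2 gray
  1 gray
  1 black
  5 gray
  5 black
  6 gray
    3 gray
    3 black
    11 gray
      11→1: 1 black — skip
      12 gray
        9 gray
          0 gray
            0→1: 1 black — skip
            0→3: 3 black — skip
            0→6: 6 is gray → back edge
First back edge: 0 → 6.

0→6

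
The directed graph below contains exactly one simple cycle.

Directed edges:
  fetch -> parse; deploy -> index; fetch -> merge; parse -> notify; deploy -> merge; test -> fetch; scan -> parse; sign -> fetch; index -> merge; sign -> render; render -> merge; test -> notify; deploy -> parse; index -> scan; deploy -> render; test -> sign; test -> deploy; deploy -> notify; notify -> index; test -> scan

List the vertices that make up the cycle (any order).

scan, index, parse, notify

DFS with gray/black marking from notify:
notify gray
  index gray
    scan gray
      parse gray
        parse→notify: notify is gray → back edge
Back edge closes the cycle notify → index → scan → parse → notify; its vertices are {scan, index, parse, notify}.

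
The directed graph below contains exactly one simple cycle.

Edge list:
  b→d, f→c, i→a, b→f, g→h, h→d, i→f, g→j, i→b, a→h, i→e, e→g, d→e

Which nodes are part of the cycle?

DFS with gray/black marking from e:
e gray
  g gray
    h gray
      d gray
        d→e: e is gray → back edge
Back edge closes the cycle e → g → h → d → e; its vertices are {d, e, g, h}.

d, e, g, h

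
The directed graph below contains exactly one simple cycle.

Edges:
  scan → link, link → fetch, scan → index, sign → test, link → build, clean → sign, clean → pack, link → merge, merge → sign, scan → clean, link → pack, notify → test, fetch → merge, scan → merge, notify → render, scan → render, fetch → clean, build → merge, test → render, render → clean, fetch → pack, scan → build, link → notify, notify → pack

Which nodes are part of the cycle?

DFS with gray/black marking from clean:
clean gray
  pack gray
  pack black
  sign gray
    test gray
      render gray
        render→clean: clean is gray → back edge
Back edge closes the cycle clean → sign → test → render → clean; its vertices are {sign, test, clean, render}.

sign, test, clean, render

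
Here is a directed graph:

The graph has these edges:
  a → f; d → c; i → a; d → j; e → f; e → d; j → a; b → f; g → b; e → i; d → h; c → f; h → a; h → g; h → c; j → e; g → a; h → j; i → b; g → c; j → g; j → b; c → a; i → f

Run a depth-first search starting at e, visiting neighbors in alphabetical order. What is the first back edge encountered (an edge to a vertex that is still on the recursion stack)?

DFS from e (visiting neighbors in alphabetical order); mark gray on enter, black on exit:
e gray
  d gray
    c gray
      a gray
        f gray
        f black
      a black
      c→f: f black — skip
    c black
    h gray
      h→a: a black — skip
      h→c: c black — skip
      g gray
        g→a: a black — skip
        b gray
          b→f: f black — skip
        b black
        g→c: c black — skip
      g black
      j gray
        j→a: a black — skip
        j→b: b black — skip
        j→e: e is gray → back edge
First back edge: j → e.

j→e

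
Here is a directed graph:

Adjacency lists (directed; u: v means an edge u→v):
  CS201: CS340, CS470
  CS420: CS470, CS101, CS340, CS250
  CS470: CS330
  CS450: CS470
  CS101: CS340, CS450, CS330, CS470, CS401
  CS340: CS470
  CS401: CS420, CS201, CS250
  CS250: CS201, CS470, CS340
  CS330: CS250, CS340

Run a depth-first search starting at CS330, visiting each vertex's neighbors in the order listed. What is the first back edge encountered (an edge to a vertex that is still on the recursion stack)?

CS470->CS330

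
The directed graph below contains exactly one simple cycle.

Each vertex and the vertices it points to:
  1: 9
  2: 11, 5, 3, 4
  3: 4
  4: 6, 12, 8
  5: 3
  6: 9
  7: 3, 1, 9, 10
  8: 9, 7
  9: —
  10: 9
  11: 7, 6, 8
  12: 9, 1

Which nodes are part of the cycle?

3, 4, 7, 8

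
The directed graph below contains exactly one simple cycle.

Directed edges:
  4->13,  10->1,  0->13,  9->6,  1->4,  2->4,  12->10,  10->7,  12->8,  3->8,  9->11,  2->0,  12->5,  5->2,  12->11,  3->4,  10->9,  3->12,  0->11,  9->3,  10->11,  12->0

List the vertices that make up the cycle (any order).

DFS with gray/black marking from 12:
12 gray
  8 gray
  8 black
  0 gray
    13 gray
    13 black
    11 gray
    11 black
  0 black
  12→11: 11 black — skip
  10 gray
    9 gray
      9→11: 11 black — skip
      6 gray
      6 black
      3 gray
        3→12: 12 is gray → back edge
Back edge closes the cycle 12 → 10 → 9 → 3 → 12; its vertices are {3, 9, 10, 12}.

3, 9, 10, 12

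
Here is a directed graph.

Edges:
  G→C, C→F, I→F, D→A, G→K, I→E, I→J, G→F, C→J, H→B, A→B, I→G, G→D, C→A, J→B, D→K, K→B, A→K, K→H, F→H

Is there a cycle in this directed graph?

No

DFS with white/gray/black marking, starting from B:
B gray
B black
A gray
  A→B: B black — skip
  K gray
    H gray
      H→B: B black — skip
    H black
    K→B: B black — skip
  K black
A black
C gray
  J gray
    J→B: B black — skip
  J black
  C→A: A black — skip
  F gray
    F→H: H black — skip
  F black
C black
D gray
  D→A: A black — skip
  D→K: K black — skip
D black
E gray
E black
G gray
  G→C: C black — skip
  G→K: K black — skip
  G→D: D black — skip
  G→F: F black — skip
G black
I gray
  I→J: J black — skip
  I→E: E black — skip
  I→F: F black — skip
  I→G: G black — skip
I black
Every edge goes to a white or black vertex — no back edge, so the graph is acyclic.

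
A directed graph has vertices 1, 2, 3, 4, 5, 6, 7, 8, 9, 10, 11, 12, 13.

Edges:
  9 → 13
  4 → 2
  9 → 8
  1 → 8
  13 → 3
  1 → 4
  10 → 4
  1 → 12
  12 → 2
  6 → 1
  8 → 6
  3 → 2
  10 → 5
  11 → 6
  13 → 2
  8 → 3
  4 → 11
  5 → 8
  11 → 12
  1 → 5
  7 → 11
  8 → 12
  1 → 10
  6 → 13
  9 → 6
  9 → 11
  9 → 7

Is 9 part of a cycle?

9 lies on a cycle iff there is a path from 9 back to itself.
Exploring from 9, it never reaches itself; equivalently, its strongly connected component is a singleton.

No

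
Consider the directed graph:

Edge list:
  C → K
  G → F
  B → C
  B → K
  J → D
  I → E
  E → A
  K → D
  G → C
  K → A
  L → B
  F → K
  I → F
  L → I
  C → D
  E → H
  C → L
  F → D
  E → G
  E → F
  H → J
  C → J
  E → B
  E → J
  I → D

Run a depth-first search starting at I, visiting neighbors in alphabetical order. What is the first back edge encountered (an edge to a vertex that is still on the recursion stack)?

L->B

DFS from I (visiting neighbors in alphabetical order); mark gray on enter, black on exit:
I gray
  D gray
  D black
  E gray
    A gray
    A black
    B gray
      C gray
        C→D: D black — skip
        J gray
          J→D: D black — skip
        J black
        K gray
          K→A: A black — skip
          K→D: D black — skip
        K black
        L gray
          L→B: B is gray → back edge
First back edge: L → B.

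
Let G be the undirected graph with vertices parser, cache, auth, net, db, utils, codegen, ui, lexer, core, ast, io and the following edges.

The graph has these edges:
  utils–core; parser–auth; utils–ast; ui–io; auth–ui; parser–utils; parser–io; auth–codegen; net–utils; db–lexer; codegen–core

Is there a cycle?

DFS, tracking each vertex's parent; an edge to a visited non-parent vertex closes a cycle.
Start from net:
visit net (parent –)
  visit utils (parent net)
    visit core (parent utils)
      core–utils: parent, skip
      visit codegen (parent core)
        codegen–core: parent, skip
        visit auth (parent codegen)
          auth–codegen: parent, skip
          visit ui (parent auth)
            ui–auth: parent, skip
            visit io (parent ui)
              io–ui: parent, skip
              visit parser (parent io)
                parser–io: parent, skip
                parser–utils: utils visited and ≠ parent → cycle
Cycle: utils – core – codegen – auth – ui – io – parser – utils.

Yes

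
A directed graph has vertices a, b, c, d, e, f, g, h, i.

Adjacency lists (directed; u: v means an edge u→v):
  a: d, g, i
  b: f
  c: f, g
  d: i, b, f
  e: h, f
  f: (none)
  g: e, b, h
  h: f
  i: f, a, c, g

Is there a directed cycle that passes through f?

f lies on a cycle iff there is a path from f back to itself.
Exploring from f, it never reaches itself; equivalently, its strongly connected component is a singleton.

No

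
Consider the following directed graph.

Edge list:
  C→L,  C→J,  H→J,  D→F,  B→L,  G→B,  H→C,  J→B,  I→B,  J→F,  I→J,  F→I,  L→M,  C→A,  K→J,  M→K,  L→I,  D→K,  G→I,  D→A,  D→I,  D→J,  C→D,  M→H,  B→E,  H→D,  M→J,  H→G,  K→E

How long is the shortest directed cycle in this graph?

For each vertex v, BFS finds the shortest path from v back to v.
The shortest such closed walk is L → I → B → L, length 3.

3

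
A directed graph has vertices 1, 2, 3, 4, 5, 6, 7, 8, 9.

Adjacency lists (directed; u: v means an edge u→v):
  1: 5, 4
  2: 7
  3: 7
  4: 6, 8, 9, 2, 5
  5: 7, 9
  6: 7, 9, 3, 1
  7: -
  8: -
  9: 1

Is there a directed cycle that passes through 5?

Yes

5 is on a cycle iff 5 can reach itself via ≥1 edge.
5 → 9 → 1 → 5 — yes.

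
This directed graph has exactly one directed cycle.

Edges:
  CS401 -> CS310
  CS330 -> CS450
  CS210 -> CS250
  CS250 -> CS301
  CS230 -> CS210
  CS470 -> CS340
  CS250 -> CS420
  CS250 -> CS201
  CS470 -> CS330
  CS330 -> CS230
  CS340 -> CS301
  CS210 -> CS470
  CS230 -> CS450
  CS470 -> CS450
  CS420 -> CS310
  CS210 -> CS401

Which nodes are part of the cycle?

CS210, CS230, CS330, CS470

DFS with gray/black marking from CS210:
CS210 gray
  CS470 gray
    CS450 gray
    CS450 black
    CS340 gray
      CS301 gray
      CS301 black
    CS340 black
    CS330 gray
      CS330→CS450: CS450 black — skip
      CS230 gray
        CS230→CS450: CS450 black — skip
        CS230→CS210: CS210 is gray → back edge
Back edge closes the cycle CS210 → CS470 → CS330 → CS230 → CS210; its vertices are {CS210, CS230, CS330, CS470}.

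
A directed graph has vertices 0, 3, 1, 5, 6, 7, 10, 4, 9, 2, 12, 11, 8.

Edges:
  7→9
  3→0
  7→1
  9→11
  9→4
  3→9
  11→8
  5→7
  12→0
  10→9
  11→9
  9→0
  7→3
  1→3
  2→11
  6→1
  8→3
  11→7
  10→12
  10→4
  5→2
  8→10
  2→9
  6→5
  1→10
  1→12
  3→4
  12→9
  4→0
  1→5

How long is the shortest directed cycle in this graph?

2

For each vertex v, BFS finds the shortest path from v back to v.
The shortest such closed walk is 11 → 9 → 11, length 2.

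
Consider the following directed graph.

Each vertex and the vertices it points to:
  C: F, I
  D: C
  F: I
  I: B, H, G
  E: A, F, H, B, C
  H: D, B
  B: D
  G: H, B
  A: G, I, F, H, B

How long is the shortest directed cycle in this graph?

For each vertex v, BFS finds the shortest path from v back to v.
The shortest such closed walk is C → I → H → D → C, length 4.

4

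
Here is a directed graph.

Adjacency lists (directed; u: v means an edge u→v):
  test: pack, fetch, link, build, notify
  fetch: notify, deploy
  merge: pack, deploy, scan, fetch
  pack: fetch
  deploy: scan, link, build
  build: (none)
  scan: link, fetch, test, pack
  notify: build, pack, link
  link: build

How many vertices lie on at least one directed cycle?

A vertex is on a directed cycle iff it belongs to a strongly connected component of size ≥ 2 (or has a self-loop).
The vertices on cycles are {pack, scan, test, fetch, deploy, notify} — 6 in total.

6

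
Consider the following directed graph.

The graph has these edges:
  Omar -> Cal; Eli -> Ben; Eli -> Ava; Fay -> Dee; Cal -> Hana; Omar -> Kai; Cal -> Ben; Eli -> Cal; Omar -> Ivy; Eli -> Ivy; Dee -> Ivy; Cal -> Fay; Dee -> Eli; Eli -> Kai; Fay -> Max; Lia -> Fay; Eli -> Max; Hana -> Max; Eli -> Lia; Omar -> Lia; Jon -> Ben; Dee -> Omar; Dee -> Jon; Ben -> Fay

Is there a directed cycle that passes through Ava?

No

Ava lies on a cycle iff there is a path from Ava back to itself.
Exploring from Ava, it never reaches itself; equivalently, its strongly connected component is a singleton.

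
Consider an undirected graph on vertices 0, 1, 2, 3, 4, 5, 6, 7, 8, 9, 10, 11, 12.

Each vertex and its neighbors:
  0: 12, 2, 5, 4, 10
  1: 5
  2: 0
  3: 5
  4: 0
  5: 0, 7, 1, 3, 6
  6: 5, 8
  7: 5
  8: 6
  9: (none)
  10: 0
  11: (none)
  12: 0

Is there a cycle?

DFS, tracking each vertex's parent; an edge to a visited non-parent vertex closes a cycle.
Start from 4:
visit 4 (parent –)
  visit 0 (parent 4)
    visit 12 (parent 0)
      12–0: parent, skip
    visit 2 (parent 0)
      2–0: parent, skip
    visit 5 (parent 0)
      5–0: parent, skip
      visit 7 (parent 5)
        7–5: parent, skip
      visit 1 (parent 5)
        1–5: parent, skip
      visit 3 (parent 5)
        3–5: parent, skip
      visit 6 (parent 5)
        6–5: parent, skip
        visit 8 (parent 6)
          8–6: parent, skip
    0–4: parent, skip
    visit 10 (parent 0)
      10–0: parent, skip
visit 9 (parent –)
visit 11 (parent –)
No non-parent visited neighbor found — the graph is a forest.

No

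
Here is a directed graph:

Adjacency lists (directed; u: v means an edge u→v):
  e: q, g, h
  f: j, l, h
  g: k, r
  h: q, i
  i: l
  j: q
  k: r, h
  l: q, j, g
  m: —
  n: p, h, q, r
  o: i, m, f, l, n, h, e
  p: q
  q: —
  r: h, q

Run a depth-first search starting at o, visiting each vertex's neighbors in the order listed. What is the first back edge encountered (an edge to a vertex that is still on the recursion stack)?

h->i

DFS from o (visiting each vertex's neighbors in the order listed); mark gray on enter, black on exit:
o gray
  i gray
    l gray
      q gray
      q black
      j gray
        j→q: q black — skip
      j black
      g gray
        k gray
          r gray
            h gray
              h→q: q black — skip
              h→i: i is gray → back edge
First back edge: h → i.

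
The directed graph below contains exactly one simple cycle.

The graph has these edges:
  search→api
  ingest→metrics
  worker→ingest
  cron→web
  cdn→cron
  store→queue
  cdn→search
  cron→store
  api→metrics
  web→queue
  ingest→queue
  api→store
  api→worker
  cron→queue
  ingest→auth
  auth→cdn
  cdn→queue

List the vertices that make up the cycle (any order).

api, cdn, auth, ingest, search, worker

DFS with gray/black marking from auth:
auth gray
  cdn gray
    search gray
      api gray
        store gray
          queue gray
          queue black
        store black
        worker gray
          ingest gray
            ingest→queue: queue black — skip
            ingest→auth: auth is gray → back edge
Back edge closes the cycle auth → cdn → search → api → worker → ingest → auth; its vertices are {api, cdn, auth, ingest, search, worker}.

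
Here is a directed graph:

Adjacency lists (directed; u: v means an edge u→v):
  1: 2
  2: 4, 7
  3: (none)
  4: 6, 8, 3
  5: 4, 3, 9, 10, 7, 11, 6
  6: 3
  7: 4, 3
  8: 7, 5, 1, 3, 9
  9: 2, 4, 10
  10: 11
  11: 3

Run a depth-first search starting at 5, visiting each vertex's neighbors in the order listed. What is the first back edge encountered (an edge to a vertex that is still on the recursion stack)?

7→4

DFS from 5 (visiting each vertex's neighbors in the order listed); mark gray on enter, black on exit:
5 gray
  4 gray
    6 gray
      3 gray
      3 black
    6 black
    8 gray
      7 gray
        7→4: 4 is gray → back edge
First back edge: 7 → 4.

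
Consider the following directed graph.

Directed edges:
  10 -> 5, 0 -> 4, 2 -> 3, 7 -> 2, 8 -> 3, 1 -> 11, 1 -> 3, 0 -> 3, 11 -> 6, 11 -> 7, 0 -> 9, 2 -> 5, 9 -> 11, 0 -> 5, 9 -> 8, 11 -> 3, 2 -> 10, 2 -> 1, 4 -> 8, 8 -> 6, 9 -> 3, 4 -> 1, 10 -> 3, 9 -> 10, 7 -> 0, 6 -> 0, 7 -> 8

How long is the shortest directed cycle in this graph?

4

For each vertex v, BFS finds the shortest path from v back to v.
The shortest such closed walk is 7 → 2 → 1 → 11 → 7, length 4.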